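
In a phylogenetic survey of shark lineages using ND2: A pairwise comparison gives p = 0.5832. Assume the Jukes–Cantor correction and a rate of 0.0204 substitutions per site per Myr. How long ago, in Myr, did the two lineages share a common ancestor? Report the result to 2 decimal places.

27.63

d = −(3/4) ln(1 − 4p/3) = −0.75 ln(1 − 0.7776) = −0.75 ln(0.2224)
  = −0.75 × (-1.503278) = 1.127459 substitutions/site.
Under a molecular clock d = 2μt, so t = d/(2μ) = 1.127459 / (2 × 0.0204) = 27.63 Myr.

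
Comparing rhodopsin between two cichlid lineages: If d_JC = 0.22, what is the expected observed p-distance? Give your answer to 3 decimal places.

0.191

p = (3/4)(1 − e^(−4d/3)) = 0.75 × (1 − e^(-0.293333)) = 0.75 × (1 − 0.745774) = 0.190670.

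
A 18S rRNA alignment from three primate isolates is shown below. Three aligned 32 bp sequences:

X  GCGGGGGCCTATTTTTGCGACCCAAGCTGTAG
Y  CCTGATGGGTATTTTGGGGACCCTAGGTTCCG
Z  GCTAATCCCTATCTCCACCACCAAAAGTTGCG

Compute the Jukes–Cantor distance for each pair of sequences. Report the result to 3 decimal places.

d(X,Y) = 0.585, d(X,Z) = 0.824, d(Y,Z) = 0.736

X–Y: 13/32 sites differ → p = 0.40625, d = −0.75 ln(1 − 0.541667) = 0.585119 ≈ 0.585.
X–Z: 16/32 sites differ → p = 0.5, d = −0.75 ln(1 − 0.666667) = 0.823960 ≈ 0.824.
Y–Z: 15/32 sites differ → p = 0.46875, d = −0.75 ln(1 − 0.625) = 0.735622 ≈ 0.736.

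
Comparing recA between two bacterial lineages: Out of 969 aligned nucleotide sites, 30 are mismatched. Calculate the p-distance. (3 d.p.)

0.031

p = 30/969 = 0.030959… ≈ 0.031 (to 3 d.p.).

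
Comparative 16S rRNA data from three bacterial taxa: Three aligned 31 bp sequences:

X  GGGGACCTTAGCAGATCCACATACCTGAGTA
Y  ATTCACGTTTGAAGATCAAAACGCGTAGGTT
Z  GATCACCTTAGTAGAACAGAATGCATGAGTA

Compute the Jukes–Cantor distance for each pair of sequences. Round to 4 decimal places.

d(X,Y) = 0.7771, d(X,Z) = 0.4217, d(Y,Z) = 0.5445

X–Y: 15/31 sites differ → p ≈ 0.483871, d = −0.75 ln(1 − 0.645161) = 0.777068 ≈ 0.7771.
X–Z: 10/31 sites differ → p ≈ 0.322581, d = −0.75 ln(1 − 0.430108) = 0.421731 ≈ 0.4217.
Y–Z: 12/31 sites differ → p ≈ 0.387097, d = −0.75 ln(1 − 0.516129) = 0.544453 ≈ 0.5445.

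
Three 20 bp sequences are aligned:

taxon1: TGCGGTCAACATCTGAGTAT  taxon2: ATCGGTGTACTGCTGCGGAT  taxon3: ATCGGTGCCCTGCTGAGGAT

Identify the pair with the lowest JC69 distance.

taxon2 and taxon3

taxon1–taxon2: 8/20 differ, p = 0.400, d = 0.572.
taxon1–taxon3: 8/20 differ, p = 0.400, d = 0.572.
taxon2–taxon3: 3/20 differ, p = 0.150, d = 0.167.
The smallest distance is between taxon2 and taxon3.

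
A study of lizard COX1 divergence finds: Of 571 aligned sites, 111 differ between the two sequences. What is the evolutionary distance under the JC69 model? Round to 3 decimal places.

p = 111/571 ≈ 0.194396.
d = −(3/4) ln(1 − 4p/3) = −0.75 ln(1 − 0.259195) = −0.75 ln(0.740805)
  = −0.75 × (-0.300018) = 0.225014 substitutions/site.

0.225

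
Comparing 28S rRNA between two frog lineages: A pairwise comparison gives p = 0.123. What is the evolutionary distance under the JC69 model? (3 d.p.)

0.134

d = −(3/4) ln(1 − 4p/3) = −0.75 ln(1 − 0.164) = −0.75 ln(0.836)
  = −0.75 × (-0.179127) = 0.134345 substitutions/site.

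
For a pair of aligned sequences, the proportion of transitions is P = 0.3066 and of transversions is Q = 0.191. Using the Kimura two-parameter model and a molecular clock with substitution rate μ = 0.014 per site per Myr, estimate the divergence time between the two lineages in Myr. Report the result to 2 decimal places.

Under the Kimura two-parameter model, d = −½ ln(1 − 2P − Q) − ¼ ln(1 − 2Q).
1 − 2P − Q = 0.1958, giving −½ ln(0.1958) = 0.815331.
1 − 2Q = 0.618, giving −¼ ln(0.618) = 0.120317.
d = 0.815331 + 0.120317 = 0.935648.
Under a molecular clock d = 2μt, so t = d/(2μ) = 0.935648 / (2 × 0.014) = 33.42 Myr.

33.42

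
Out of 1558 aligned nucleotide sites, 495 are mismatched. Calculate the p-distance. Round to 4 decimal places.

p = 495/1558 = 0.317715… ≈ 0.3177 (to 4 d.p.).

0.3177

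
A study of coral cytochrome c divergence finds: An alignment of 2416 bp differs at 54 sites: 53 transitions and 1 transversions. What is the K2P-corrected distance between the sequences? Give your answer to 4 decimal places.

0.0229

P = 53/2416 ≈ 0.021937 and Q = 1/2416 ≈ 0.000414.
Under the Kimura two-parameter model, d = −½ ln(1 − 2P − Q) − ¼ ln(1 − 2Q).
1 − 2P − Q = 0.955712, giving −½ ln(0.955712) = 0.022649.
1 − 2Q = 0.999172, giving −¼ ln(0.999172) = 0.000207.
d = 0.022649 + 0.000207 = 0.022856.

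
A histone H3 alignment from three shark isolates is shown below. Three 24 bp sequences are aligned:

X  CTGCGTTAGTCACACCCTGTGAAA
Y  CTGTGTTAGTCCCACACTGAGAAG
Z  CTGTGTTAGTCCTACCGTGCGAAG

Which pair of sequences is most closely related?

Y and Z

X–Y: 5/24 differ, p = 0.208, d = 0.244.
X–Z: 6/24 differ, p = 0.250, d = 0.304.
Y–Z: 4/24 differ, p = 0.167, d = 0.188.
The smallest distance is between Y and Z.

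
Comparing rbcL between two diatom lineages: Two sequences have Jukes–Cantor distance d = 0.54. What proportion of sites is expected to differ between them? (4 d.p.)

0.3849

p = (3/4)(1 − e^(−4d/3)) = 0.75 × (1 − e^(-0.72)) = 0.75 × (1 − 0.486752) = 0.384936.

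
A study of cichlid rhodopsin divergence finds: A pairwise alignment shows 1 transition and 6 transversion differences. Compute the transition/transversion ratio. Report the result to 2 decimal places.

R = 1/6 = 0.166666… ≈ 0.17 (to 2 d.p.).

0.17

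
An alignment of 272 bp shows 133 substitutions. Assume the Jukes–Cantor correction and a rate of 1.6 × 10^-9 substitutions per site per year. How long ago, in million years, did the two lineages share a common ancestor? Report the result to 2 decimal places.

p = 133/272 ≈ 0.488971.
d = −(3/4) ln(1 − 4p/3) = −0.75 ln(1 − 0.651961) = −0.75 ln(0.348039)
  = −0.75 × (-1.055441) = 0.791581 substitutions/site.
Under a molecular clock d = 2μt, so t = d/(2μ) = 0.791581 / (2 × 1.6 × 10^-9) = 247.37 million years.

247.37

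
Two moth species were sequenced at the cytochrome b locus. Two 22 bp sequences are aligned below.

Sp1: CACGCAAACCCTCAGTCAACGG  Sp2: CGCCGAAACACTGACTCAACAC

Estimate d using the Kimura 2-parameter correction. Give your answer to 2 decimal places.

Of 22 sites, 2 differences are transitions and 6 are transversions, so P = 2/22 ≈ 0.090909 and Q = 6/22 ≈ 0.272727.
Under the Kimura two-parameter model, d = −½ ln(1 − 2P − Q) − ¼ ln(1 − 2Q).
1 − 2P − Q = 0.545455, giving −½ ln(0.545455) = 0.303067.
1 − 2Q = 0.454546, giving −¼ ln(0.454546) = 0.197114.
d = 0.303067 + 0.197114 = 0.500181.

0.50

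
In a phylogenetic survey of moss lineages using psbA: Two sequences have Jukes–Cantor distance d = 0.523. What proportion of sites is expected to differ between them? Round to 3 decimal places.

0.377

p = (3/4)(1 − e^(−4d/3)) = 0.75 × (1 − e^(-0.697333)) = 0.75 × (1 − 0.497911) = 0.376567.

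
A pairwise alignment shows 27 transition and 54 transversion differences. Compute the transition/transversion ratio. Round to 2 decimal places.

0.50

R = 27/54 = 0.50.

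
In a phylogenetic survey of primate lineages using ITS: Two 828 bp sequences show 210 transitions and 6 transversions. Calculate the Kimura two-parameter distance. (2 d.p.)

0.36

P = 210/828 ≈ 0.253623 and Q = 6/828 ≈ 0.007246.
Under the Kimura two-parameter model, d = −½ ln(1 − 2P − Q) − ¼ ln(1 − 2Q).
1 − 2P − Q = 0.485508, giving −½ ln(0.485508) = 0.361280.
1 − 2Q = 0.985508, giving −¼ ln(0.985508) = 0.003650.
d = 0.361280 + 0.003650 = 0.364930.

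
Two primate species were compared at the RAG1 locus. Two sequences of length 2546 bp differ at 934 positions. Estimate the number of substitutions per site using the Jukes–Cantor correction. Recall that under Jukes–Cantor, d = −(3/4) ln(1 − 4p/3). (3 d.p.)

p = 934/2546 ≈ 0.36685.
d = −(3/4) ln(1 − 4p/3) = −0.75 ln(1 − 0.489133) = −0.75 ln(0.510867)
  = −0.75 × (-0.671646) = 0.503735 substitutions/site.

0.504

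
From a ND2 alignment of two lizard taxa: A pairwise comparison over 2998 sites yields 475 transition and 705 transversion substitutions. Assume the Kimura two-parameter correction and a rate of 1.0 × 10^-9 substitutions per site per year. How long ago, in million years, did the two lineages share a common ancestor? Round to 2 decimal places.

280.19

P = 475/2998 ≈ 0.158439 and Q = 705/2998 ≈ 0.235157.
Under the Kimura two-parameter model, d = −½ ln(1 − 2P − Q) − ¼ ln(1 − 2Q).
1 − 2P − Q = 0.447965, giving −½ ln(0.447965) = 0.401520.
1 − 2Q = 0.529686, giving −¼ ln(0.529686) = 0.158868.
d = 0.401520 + 0.158868 = 0.560388.
Under a molecular clock d = 2μt, so t = d/(2μ) = 0.560388 / (2 × 1.0 × 10^-9) = 280.19 million years.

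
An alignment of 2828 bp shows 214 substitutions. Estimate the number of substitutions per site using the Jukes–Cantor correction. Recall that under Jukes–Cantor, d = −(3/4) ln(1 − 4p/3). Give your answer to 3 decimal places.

0.080

p = 214/2828 ≈ 0.075672.
d = −(3/4) ln(1 − 4p/3) = −0.75 ln(1 − 0.100896) = −0.75 ln(0.899104)
  = −0.75 × (-0.106357) = 0.079768 substitutions/site.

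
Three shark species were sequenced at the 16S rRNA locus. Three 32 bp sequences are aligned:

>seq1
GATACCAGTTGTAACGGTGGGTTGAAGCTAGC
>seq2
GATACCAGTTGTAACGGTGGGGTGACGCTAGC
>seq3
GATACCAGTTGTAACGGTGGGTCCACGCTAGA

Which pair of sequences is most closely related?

seq1 and seq2

seq1–seq2: 2/32 differ, p = 0.063, d = 0.065.
seq1–seq3: 4/32 differ, p = 0.125, d = 0.137.
seq2–seq3: 4/32 differ, p = 0.125, d = 0.137.
The smallest distance is between seq1 and seq2.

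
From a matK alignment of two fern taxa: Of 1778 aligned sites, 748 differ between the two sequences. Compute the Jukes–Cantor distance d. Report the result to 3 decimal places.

0.617

p = 748/1778 ≈ 0.420697.
d = −(3/4) ln(1 − 4p/3) = −0.75 ln(1 − 0.560929) = −0.75 ln(0.439071)
  = −0.75 × (-0.823094) = 0.617321 substitutions/site.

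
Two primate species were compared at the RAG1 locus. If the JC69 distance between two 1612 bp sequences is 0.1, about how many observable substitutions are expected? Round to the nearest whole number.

151

Invert JC69: p = (3/4)(1 − e^(−4d/3)) = 0.75 × (1 − e^(-0.133333)) = 0.75 × (1 − 0.875174) = 0.093620.
Expected differing sites = pL ≈ 0.093620 × 1612 = 150.91544 ≈ 151.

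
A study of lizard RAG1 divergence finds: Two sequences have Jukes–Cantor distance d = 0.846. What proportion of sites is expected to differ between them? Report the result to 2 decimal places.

p = (3/4)(1 − e^(−4d/3)) = 0.75 × (1 − e^(-1.128)) = 0.75 × (1 − 0.323680) = 0.507240.

0.51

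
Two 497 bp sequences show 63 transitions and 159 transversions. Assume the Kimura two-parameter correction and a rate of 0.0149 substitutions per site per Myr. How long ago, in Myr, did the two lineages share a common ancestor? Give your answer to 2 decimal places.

P = 63/497 ≈ 0.126761 and Q = 159/497 ≈ 0.31992.
Under the Kimura two-parameter model, d = −½ ln(1 − 2P − Q) − ¼ ln(1 − 2Q).
1 − 2P − Q = 0.426558, giving −½ ln(0.426558) = 0.426003.
1 − 2Q = 0.36016, giving −¼ ln(0.36016) = 0.255302.
d = 0.426003 + 0.255302 = 0.681305.
Under a molecular clock d = 2μt, so t = d/(2μ) = 0.681305 / (2 × 0.0149) = 22.86 Myr.

22.86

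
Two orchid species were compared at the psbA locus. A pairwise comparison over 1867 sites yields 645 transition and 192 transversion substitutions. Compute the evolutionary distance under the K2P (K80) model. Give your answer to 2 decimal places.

0.85

P = 645/1867 ≈ 0.345474 and Q = 192/1867 ≈ 0.102839.
Under the Kimura two-parameter model, d = −½ ln(1 − 2P − Q) − ¼ ln(1 − 2Q).
1 − 2P − Q = 0.206213, giving −½ ln(0.206213) = 0.789423.
1 − 2Q = 0.794322, giving −¼ ln(0.794322) = 0.057567.
d = 0.789423 + 0.057567 = 0.846990.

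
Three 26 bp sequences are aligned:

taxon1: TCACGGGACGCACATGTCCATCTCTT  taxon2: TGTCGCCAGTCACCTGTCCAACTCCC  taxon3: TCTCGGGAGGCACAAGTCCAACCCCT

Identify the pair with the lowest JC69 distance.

taxon1 and taxon3

taxon1–taxon2: 10/26 differ, p = 0.385, d = 0.539.
taxon1–taxon3: 6/26 differ, p = 0.231, d = 0.276.
taxon2–taxon3: 8/26 differ, p = 0.308, d = 0.396.
The smallest distance is between taxon1 and taxon3.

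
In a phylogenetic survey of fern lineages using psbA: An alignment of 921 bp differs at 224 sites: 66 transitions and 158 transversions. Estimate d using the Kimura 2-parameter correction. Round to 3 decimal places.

0.294

P = 66/921 ≈ 0.071661 and Q = 158/921 ≈ 0.171553.
Under the Kimura two-parameter model, d = −½ ln(1 − 2P − Q) − ¼ ln(1 − 2Q).
1 − 2P − Q = 0.685125, giving −½ ln(0.685125) = 0.189077.
1 − 2Q = 0.656894, giving −¼ ln(0.656894) = 0.105058.
d = 0.189077 + 0.105058 = 0.294135.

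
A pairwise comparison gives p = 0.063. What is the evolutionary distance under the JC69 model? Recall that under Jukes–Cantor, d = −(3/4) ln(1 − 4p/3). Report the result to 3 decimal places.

0.066

d = −(3/4) ln(1 − 4p/3) = −0.75 ln(1 − 0.084) = −0.75 ln(0.916)
  = −0.75 × (-0.087739) = 0.065804 substitutions/site.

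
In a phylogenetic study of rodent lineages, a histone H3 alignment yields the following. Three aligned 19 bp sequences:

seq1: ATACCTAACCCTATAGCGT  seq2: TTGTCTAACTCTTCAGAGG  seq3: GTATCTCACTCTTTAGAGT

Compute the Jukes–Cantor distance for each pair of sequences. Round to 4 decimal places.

d(seq1,seq2) = 0.6181, d(seq1,seq3) = 0.4099, d(seq2,seq3) = 0.3241

seq1–seq2: 8/19 sites differ → p ≈ 0.421053, d = −0.75 ln(1 − 0.561404) = 0.618132 ≈ 0.6181.
seq1–seq3: 6/19 sites differ → p ≈ 0.315789, d = −0.75 ln(1 − 0.421052) = 0.409907 ≈ 0.4099.
seq2–seq3: 5/19 sites differ → p ≈ 0.263158, d = −0.75 ln(1 − 0.350877) = 0.324100 ≈ 0.3241.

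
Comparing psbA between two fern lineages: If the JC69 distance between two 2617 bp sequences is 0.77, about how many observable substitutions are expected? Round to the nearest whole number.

Invert JC69: p = (3/4)(1 − e^(−4d/3)) = 0.75 × (1 − e^(-1.026667)) = 0.75 × (1 − 0.358199) = 0.481351.
Expected differing sites = pL ≈ 0.481351 × 2617 = 1259.695567 ≈ 1260.

1260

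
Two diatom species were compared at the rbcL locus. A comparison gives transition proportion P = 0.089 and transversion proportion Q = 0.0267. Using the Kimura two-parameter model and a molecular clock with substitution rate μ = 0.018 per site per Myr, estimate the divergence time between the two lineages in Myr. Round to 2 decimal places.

Under the Kimura two-parameter model, d = −½ ln(1 − 2P − Q) − ¼ ln(1 − 2Q).
1 − 2P − Q = 0.7953, giving −½ ln(0.7953) = 0.114518.
1 − 2Q = 0.9466, giving −¼ ln(0.9466) = 0.013720.
d = 0.114518 + 0.013720 = 0.128238.
Under a molecular clock d = 2μt, so t = d/(2μ) = 0.128238 / (2 × 0.018) = 3.56 Myr.

3.56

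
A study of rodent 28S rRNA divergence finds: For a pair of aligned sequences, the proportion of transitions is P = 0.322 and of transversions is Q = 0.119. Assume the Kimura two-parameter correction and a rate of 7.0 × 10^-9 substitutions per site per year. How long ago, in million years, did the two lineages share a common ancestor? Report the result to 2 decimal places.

56.27

Under the Kimura two-parameter model, d = −½ ln(1 − 2P − Q) − ¼ ln(1 − 2Q).
1 − 2P − Q = 0.237, giving −½ ln(0.237) = 0.719848.
1 − 2Q = 0.762, giving −¼ ln(0.762) = 0.067952.
d = 0.719848 + 0.067952 = 0.787800.
Under a molecular clock d = 2μt, so t = d/(2μ) = 0.787800 / (2 × 7.0 × 10^-9) = 56.27 million years.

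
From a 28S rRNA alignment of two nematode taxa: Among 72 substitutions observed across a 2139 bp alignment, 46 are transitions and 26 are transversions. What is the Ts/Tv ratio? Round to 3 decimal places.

R = 46/26 = 1.769230… ≈ 1.769 (to 3 d.p.).

1.769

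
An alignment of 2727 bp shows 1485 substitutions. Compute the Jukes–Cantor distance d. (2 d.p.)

p = 1485/2727 ≈ 0.544554.
d = −(3/4) ln(1 − 4p/3) = −0.75 ln(1 − 0.726072) = −0.75 ln(0.273928)
  = −0.75 × (-1.294890) = 0.971168 substitutions/site.

0.97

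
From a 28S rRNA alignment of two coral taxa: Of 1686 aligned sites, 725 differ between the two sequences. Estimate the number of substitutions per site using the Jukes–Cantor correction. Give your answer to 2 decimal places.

0.64

p = 725/1686 ≈ 0.430012.
d = −(3/4) ln(1 − 4p/3) = −0.75 ln(1 − 0.573349) = −0.75 ln(0.426651)
  = −0.75 × (-0.851789) = 0.638842 substitutions/site.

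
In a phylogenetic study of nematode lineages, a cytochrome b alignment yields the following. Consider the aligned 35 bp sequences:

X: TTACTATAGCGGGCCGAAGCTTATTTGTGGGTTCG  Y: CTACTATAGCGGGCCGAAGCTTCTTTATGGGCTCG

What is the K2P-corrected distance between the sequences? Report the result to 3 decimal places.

0.126

Of 35 sites, 3 differences are transitions and 1 are transversions, so P = 3/35 ≈ 0.085714 and Q = 1/35 ≈ 0.028571.
Under the Kimura two-parameter model, d = −½ ln(1 − 2P − Q) − ¼ ln(1 − 2Q).
1 − 2P − Q = 0.800001, giving −½ ln(0.800001) = 0.111571.
1 − 2Q = 0.942858, giving −¼ ln(0.942858) = 0.014710.
d = 0.111571 + 0.014710 = 0.126281.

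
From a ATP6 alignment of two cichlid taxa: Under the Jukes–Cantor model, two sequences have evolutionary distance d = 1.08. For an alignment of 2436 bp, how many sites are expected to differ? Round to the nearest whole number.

Invert JC69: p = (3/4)(1 − e^(−4d/3)) = 0.75 × (1 − e^(-1.44)) = 0.75 × (1 − 0.236928) = 0.572304.
Expected differing sites = pL ≈ 0.572304 × 2436 = 1394.132544 ≈ 1394.

1394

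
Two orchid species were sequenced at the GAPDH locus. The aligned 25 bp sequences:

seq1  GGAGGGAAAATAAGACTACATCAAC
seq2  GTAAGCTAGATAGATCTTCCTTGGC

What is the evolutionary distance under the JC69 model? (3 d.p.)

0.886

The sequences differ at 13 of 25 sites, so p = 13/25 = 0.52.
d = −(3/4) ln(1 − 4p/3) = −0.75 ln(1 − 0.693333) = −0.75 ln(0.306667)
  = −0.75 × (-1.181993) = 0.886495 substitutions/site.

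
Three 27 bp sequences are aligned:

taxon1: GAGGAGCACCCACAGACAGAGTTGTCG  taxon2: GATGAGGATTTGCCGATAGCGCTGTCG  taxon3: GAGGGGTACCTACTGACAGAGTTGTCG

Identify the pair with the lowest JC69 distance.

taxon1–taxon2: 10/27 differ, p = 0.370, d = 0.511.
taxon1–taxon3: 4/27 differ, p = 0.148, d = 0.165.
taxon2–taxon3: 10/27 differ, p = 0.370, d = 0.511.
The smallest distance is between taxon1 and taxon3.

taxon1 and taxon3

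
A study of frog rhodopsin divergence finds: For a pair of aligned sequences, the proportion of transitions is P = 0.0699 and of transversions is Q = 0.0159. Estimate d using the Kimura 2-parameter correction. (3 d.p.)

0.093

Under the Kimura two-parameter model, d = −½ ln(1 − 2P − Q) − ¼ ln(1 − 2Q).
1 − 2P − Q = 0.8443, giving −½ ln(0.8443) = 0.084624.
1 − 2Q = 0.9682, giving −¼ ln(0.9682) = 0.008079.
d = 0.084624 + 0.008079 = 0.092703.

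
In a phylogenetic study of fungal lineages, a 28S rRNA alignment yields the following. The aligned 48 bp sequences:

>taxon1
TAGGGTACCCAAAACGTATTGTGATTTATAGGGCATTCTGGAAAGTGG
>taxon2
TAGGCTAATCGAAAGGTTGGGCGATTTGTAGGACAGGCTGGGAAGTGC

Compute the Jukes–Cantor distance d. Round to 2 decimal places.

0.40

The sequences differ at 15 of 48 sites, so p = 15/48 = 0.3125.
d = −(3/4) ln(1 − 4p/3) = −0.75 ln(1 − 0.416667) = −0.75 ln(0.583333)
  = −0.75 × (-0.538997) = 0.404248 substitutions/site.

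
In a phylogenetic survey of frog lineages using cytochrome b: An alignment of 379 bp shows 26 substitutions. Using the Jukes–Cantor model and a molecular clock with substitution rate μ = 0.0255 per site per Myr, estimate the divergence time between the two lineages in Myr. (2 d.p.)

p = 26/379 ≈ 0.068602.
d = −(3/4) ln(1 − 4p/3) = −0.75 ln(1 − 0.091469) = −0.75 ln(0.908531)
  = −0.75 × (-0.095926) = 0.071945 substitutions/site.
Under a molecular clock d = 2μt, so t = d/(2μ) = 0.071945 / (2 × 0.0255) = 1.41 Myr.

1.41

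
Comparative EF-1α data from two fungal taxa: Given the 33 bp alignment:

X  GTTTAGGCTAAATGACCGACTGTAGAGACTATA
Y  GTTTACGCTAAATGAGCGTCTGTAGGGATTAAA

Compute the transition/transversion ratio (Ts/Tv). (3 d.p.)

Transitions are A↔G and C↔T; transversions are all other mismatches.
Transitions: 2. Transversions: 4.
R = 2/4 = 0.500.

0.500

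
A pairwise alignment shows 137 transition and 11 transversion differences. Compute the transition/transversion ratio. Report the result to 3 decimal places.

12.455

R = 137/11 = 12.454545… ≈ 12.455 (to 3 d.p.).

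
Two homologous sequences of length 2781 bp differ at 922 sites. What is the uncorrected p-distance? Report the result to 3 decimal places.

p = 922/2781 = 0.331535… ≈ 0.332 (to 3 d.p.).

0.332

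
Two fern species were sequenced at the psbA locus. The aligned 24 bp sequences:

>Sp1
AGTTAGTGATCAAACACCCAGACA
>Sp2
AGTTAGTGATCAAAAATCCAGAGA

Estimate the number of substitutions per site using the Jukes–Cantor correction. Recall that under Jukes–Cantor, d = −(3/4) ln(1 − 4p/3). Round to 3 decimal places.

0.137

The sequences differ at 3 of 24 sites (15, 17, 23), so p = 3/24 = 0.125.
d = −(3/4) ln(1 − 4p/3) = −0.75 ln(1 − 0.166667) = −0.75 ln(0.833333)
  = −0.75 × (-0.182322) = 0.136742 substitutions/site.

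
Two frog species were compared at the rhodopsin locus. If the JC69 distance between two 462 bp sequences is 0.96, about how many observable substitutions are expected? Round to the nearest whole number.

Invert JC69: p = (3/4)(1 − e^(−4d/3)) = 0.75 × (1 − e^(-1.28)) = 0.75 × (1 − 0.278037) = 0.541472.
Expected differing sites = pL ≈ 0.541472 × 462 = 250.160064 ≈ 250.

250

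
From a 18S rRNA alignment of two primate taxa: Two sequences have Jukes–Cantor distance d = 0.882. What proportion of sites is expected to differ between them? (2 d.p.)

p = (3/4)(1 − e^(−4d/3)) = 0.75 × (1 − e^(-1.176)) = 0.75 × (1 − 0.308510) = 0.518618.

0.52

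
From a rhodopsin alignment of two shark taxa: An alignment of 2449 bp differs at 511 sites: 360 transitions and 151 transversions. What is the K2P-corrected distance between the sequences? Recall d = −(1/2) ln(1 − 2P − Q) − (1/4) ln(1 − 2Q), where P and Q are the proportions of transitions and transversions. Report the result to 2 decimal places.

0.25

P = 360/2449 ≈ 0.146999 and Q = 151/2449 ≈ 0.061658.
Under the Kimura two-parameter model, d = −½ ln(1 − 2P − Q) − ¼ ln(1 − 2Q).
1 − 2P − Q = 0.644344, giving −½ ln(0.644344) = 0.219761.
1 − 2Q = 0.876684, giving −¼ ln(0.876684) = 0.032902.
d = 0.219761 + 0.032902 = 0.252663.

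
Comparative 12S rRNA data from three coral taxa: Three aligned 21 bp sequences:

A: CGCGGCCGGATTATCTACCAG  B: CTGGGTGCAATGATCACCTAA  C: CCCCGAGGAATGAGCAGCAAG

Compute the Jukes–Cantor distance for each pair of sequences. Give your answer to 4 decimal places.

d(A,B) = 0.8990, d(A,C) = 0.7557, d(B,C) = 0.6355

A–B: 11/21 sites differ → p ≈ 0.52381, d = −0.75 ln(1 − 0.698413) = 0.899023 ≈ 0.8990.
A–C: 10/21 sites differ → p ≈ 0.47619, d = −0.75 ln(1 − 0.63492) = 0.755729 ≈ 0.7557.
B–C: 9/21 sites differ → p ≈ 0.428571, d = −0.75 ln(1 − 0.571428) = 0.635472 ≈ 0.6355.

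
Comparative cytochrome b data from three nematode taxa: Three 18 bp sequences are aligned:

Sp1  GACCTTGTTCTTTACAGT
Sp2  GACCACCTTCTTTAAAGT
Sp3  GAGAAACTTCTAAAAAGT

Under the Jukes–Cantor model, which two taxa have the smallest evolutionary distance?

Sp1 and Sp2

Sp1–Sp2: 4/18 differ, p = 0.222, d = 0.264.
Sp1–Sp3: 8/18 differ, p = 0.444, d = 0.673.
Sp2–Sp3: 5/18 differ, p = 0.278, d = 0.347.
The smallest distance is between Sp1 and Sp2.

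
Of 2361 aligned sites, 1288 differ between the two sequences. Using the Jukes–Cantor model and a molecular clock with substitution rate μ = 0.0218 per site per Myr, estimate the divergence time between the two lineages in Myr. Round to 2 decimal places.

22.36

p = 1288/2361 ≈ 0.545532.
d = −(3/4) ln(1 − 4p/3) = −0.75 ln(1 − 0.727376) = −0.75 ln(0.272624)
  = −0.75 × (-1.299662) = 0.974747 substitutions/site.
Under a molecular clock d = 2μt, so t = d/(2μ) = 0.974747 / (2 × 0.0218) = 22.36 Myr.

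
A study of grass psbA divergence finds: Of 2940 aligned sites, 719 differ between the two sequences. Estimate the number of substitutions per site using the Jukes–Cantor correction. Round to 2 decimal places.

p = 719/2940 ≈ 0.244558.
d = −(3/4) ln(1 − 4p/3) = −0.75 ln(1 − 0.326077) = −0.75 ln(0.673923)
  = −0.75 × (-0.394639) = 0.295979 substitutions/site.

0.30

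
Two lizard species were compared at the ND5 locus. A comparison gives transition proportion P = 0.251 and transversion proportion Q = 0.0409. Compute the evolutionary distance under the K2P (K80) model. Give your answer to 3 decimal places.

Under the Kimura two-parameter model, d = −½ ln(1 − 2P − Q) − ¼ ln(1 − 2Q).
1 − 2P − Q = 0.4571, giving −½ ln(0.4571) = 0.391427.
1 − 2Q = 0.9182, giving −¼ ln(0.9182) = 0.021335.
d = 0.391427 + 0.021335 = 0.412762.

0.413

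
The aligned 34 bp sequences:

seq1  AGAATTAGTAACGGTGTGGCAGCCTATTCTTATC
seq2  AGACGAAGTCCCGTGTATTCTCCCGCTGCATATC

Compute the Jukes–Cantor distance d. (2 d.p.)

The sequences differ at 17 of 34 sites, so p = 17/34 = 0.5.
d = −(3/4) ln(1 − 4p/3) = −0.75 ln(1 − 0.666667) = −0.75 ln(0.333333)
  = −0.75 × (-1.098613) = 0.823960 substitutions/site.

0.82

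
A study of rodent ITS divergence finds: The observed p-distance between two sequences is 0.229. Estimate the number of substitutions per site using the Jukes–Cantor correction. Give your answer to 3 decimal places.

0.273

d = −(3/4) ln(1 − 4p/3) = −0.75 ln(1 − 0.305333) = −0.75 ln(0.694667)
  = −0.75 × (-0.364323) = 0.273242 substitutions/site.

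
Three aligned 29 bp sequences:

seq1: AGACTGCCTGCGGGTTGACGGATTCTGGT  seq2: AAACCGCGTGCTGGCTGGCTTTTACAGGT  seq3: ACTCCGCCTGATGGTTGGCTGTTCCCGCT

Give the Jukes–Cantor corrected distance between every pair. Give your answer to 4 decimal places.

d(seq1,seq2) = 0.5285, d(seq1,seq3) = 0.5285, d(seq2,seq3) = 0.4006

seq1–seq2: 11/29 sites differ → p ≈ 0.37931, d = −0.75 ln(1 − 0.505747) = 0.528531 ≈ 0.5285.
seq1–seq3: 11/29 sites differ → p ≈ 0.37931, d = −0.75 ln(1 − 0.505747) = 0.528531 ≈ 0.5285.
seq2–seq3: 9/29 sites differ → p ≈ 0.310345, d = −0.75 ln(1 − 0.413793) = 0.400562 ≈ 0.4006.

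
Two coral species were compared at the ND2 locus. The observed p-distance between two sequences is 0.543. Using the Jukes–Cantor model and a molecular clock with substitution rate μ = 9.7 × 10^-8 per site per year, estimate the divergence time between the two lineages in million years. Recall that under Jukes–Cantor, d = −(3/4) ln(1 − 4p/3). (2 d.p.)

d = −(3/4) ln(1 − 4p/3) = −0.75 ln(1 − 0.724) = −0.75 ln(0.276)
  = −0.75 × (-1.287354) = 0.965516 substitutions/site.
Under a molecular clock d = 2μt, so t = d/(2μ) = 0.965516 / (2 × 9.7 × 10^-8) = 4.98 million years.

4.98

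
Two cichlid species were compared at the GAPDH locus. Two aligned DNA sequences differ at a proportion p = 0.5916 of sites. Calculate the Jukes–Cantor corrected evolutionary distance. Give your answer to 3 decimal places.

d = −(3/4) ln(1 − 4p/3) = −0.75 ln(1 − 0.7888) = −0.75 ln(0.2112)
  = −0.75 × (-1.554950) = 1.166213 substitutions/site.

1.166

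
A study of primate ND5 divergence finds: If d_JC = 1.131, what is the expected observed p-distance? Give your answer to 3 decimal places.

0.584

p = (3/4)(1 − e^(−4d/3)) = 0.75 × (1 − e^(-1.508)) = 0.75 × (1 − 0.221352) = 0.583986.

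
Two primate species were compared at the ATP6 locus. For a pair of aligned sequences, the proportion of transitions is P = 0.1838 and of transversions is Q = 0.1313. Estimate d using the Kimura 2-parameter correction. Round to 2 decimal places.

Under the Kimura two-parameter model, d = −½ ln(1 − 2P − Q) − ¼ ln(1 − 2Q).
1 − 2P − Q = 0.5011, giving −½ ln(0.5011) = 0.345475.
1 − 2Q = 0.7374, giving −¼ ln(0.7374) = 0.076156.
d = 0.345475 + 0.076156 = 0.421631.

0.42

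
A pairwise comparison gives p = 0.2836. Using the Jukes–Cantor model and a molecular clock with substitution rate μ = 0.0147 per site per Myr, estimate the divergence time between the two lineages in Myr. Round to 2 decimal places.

d = −(3/4) ln(1 − 4p/3) = −0.75 ln(1 − 0.378133) = −0.75 ln(0.621867)
  = −0.75 × (-0.475029) = 0.356272 substitutions/site.
Under a molecular clock d = 2μt, so t = d/(2μ) = 0.356272 / (2 × 0.0147) = 12.12 Myr.

12.12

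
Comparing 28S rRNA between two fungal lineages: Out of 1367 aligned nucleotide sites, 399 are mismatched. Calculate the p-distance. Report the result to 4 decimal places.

p = 399/1367 = 0.291880… ≈ 0.2919 (to 4 d.p.).

0.2919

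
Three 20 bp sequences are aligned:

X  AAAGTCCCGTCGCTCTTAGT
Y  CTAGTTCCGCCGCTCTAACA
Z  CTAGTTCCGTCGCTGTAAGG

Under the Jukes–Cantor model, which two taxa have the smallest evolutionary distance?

X–Y: 7/20 differ, p = 0.350, d = 0.471.
X–Z: 6/20 differ, p = 0.300, d = 0.383.
Y–Z: 4/20 differ, p = 0.200, d = 0.233.
The smallest distance is between Y and Z.

Y and Z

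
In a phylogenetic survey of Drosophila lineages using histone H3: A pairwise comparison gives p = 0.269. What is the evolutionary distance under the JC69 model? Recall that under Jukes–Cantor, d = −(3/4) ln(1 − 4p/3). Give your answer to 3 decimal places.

d = −(3/4) ln(1 − 4p/3) = −0.75 ln(1 − 0.358667) = −0.75 ln(0.641333)
  = −0.75 × (-0.444206) = 0.333155 substitutions/site.

0.333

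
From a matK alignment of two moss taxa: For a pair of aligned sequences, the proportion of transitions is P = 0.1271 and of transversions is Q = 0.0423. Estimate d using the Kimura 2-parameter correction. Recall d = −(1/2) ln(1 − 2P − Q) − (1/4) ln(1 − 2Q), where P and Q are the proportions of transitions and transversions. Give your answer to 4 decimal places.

Under the Kimura two-parameter model, d = −½ ln(1 − 2P − Q) − ¼ ln(1 − 2Q).
1 − 2P − Q = 0.7035, giving −½ ln(0.7035) = 0.175844.
1 − 2Q = 0.9154, giving −¼ ln(0.9154) = 0.022099.
d = 0.175844 + 0.022099 = 0.197943.

0.1979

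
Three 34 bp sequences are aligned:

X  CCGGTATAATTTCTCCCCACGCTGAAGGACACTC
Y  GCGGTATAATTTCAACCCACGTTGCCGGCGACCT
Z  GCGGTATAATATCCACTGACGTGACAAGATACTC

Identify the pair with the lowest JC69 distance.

X–Y: 10/34 differ, p = 0.294, d = 0.373.
X–Z: 12/34 differ, p = 0.353, d = 0.477.
Y–Z: 12/34 differ, p = 0.353, d = 0.477.
The smallest distance is between X and Y.

X and Y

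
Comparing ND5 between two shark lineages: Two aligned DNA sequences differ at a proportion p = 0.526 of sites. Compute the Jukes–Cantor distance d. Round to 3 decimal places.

d = −(3/4) ln(1 − 4p/3) = −0.75 ln(1 − 0.701333) = −0.75 ln(0.298667)
  = −0.75 × (-1.208426) = 0.906320 substitutions/site.

0.906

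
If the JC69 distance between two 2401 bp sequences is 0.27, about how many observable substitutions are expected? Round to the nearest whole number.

544

Invert JC69: p = (3/4)(1 − e^(−4d/3)) = 0.75 × (1 − e^(-0.36)) = 0.75 × (1 − 0.697676) = 0.226743.
Expected differing sites = pL ≈ 0.226743 × 2401 = 544.409943 ≈ 544.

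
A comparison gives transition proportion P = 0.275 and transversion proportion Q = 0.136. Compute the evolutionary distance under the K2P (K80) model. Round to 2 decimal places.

Under the Kimura two-parameter model, d = −½ ln(1 − 2P − Q) − ¼ ln(1 − 2Q).
1 − 2P − Q = 0.314, giving −½ ln(0.314) = 0.579181.
1 − 2Q = 0.728, giving −¼ ln(0.728) = 0.079364.
d = 0.579181 + 0.079364 = 0.658545.

0.66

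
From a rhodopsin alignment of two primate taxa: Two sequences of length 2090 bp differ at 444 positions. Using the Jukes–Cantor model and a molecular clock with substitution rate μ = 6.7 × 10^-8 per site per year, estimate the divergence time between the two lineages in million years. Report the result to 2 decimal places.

p = 444/2090 ≈ 0.21244.
d = −(3/4) ln(1 − 4p/3) = −0.75 ln(1 − 0.283253) = −0.75 ln(0.716747)
  = −0.75 × (-0.333032) = 0.249774 substitutions/site.
Under a molecular clock d = 2μt, so t = d/(2μ) = 0.249774 / (2 × 6.7 × 10^-8) = 1.86 million years.

1.86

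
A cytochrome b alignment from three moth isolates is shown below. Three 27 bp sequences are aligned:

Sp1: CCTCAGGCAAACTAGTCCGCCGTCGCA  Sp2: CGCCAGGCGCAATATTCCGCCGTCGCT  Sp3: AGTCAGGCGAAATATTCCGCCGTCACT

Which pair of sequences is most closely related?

Sp2 and Sp3

Sp1–Sp2: 7/27 differ, p = 0.259, d = 0.318.
Sp1–Sp3: 7/27 differ, p = 0.259, d = 0.318.
Sp2–Sp3: 4/27 differ, p = 0.148, d = 0.165.
The smallest distance is between Sp2 and Sp3.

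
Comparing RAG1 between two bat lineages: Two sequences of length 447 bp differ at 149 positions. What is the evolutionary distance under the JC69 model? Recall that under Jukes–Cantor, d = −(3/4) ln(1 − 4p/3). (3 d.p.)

0.441

p = 149/447 ≈ 0.333333.
d = −(3/4) ln(1 − 4p/3) = −0.75 ln(1 − 0.444444) = −0.75 ln(0.555556)
  = −0.75 × (-0.587786) = 0.440840 substitutions/site.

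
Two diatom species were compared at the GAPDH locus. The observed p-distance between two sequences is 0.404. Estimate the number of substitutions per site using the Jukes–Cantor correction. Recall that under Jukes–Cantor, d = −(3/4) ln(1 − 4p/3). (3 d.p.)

0.580

d = −(3/4) ln(1 − 4p/3) = −0.75 ln(1 − 0.538667) = −0.75 ln(0.461333)
  = −0.75 × (-0.773635) = 0.580226 substitutions/site.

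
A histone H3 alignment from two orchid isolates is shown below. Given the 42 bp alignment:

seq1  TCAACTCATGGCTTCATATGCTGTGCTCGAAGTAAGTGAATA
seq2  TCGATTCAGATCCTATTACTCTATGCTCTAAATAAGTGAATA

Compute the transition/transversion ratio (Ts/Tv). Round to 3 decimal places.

1.167

Transitions are A↔G and C↔T; transversions are all other mismatches.
Transitions: 7. Transversions: 6.
R = 7/6 = 1.166666… ≈ 1.167 (to 3 d.p.).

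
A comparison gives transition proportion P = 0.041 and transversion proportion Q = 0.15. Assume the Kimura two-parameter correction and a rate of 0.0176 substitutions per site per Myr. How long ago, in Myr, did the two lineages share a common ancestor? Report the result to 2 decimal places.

6.28

Under the Kimura two-parameter model, d = −½ ln(1 − 2P − Q) − ¼ ln(1 − 2Q).
1 − 2P − Q = 0.768, giving −½ ln(0.768) = 0.131983.
1 − 2Q = 0.7, giving −¼ ln(0.7) = 0.089169.
d = 0.131983 + 0.089169 = 0.221152.
Under a molecular clock d = 2μt, so t = d/(2μ) = 0.221152 / (2 × 0.0176) = 6.28 Myr.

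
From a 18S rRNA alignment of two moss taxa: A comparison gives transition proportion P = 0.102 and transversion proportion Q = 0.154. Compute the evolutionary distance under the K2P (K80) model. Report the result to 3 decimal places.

0.314

Under the Kimura two-parameter model, d = −½ ln(1 − 2P − Q) − ¼ ln(1 − 2Q).
1 − 2P − Q = 0.642, giving −½ ln(0.642) = 0.221583.
1 − 2Q = 0.692, giving −¼ ln(0.692) = 0.092042.
d = 0.221583 + 0.092042 = 0.313625.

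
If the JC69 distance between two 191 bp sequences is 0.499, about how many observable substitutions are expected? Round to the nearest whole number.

70

Invert JC69: p = (3/4)(1 − e^(−4d/3)) = 0.75 × (1 − e^(-0.665333)) = 0.75 × (1 − 0.514102) = 0.364424.
Expected differing sites = pL ≈ 0.364424 × 191 = 69.604984 ≈ 70.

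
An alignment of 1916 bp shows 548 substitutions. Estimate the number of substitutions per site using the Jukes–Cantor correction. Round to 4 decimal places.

0.3602

p = 548/1916 ≈ 0.286013.
d = −(3/4) ln(1 − 4p/3) = −0.75 ln(1 − 0.381351) = −0.75 ln(0.618649)
  = −0.75 × (-0.480217) = 0.360163 substitutions/site.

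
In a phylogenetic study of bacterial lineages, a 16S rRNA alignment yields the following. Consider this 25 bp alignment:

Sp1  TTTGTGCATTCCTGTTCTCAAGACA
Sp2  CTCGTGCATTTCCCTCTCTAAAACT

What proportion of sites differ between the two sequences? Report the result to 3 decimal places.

The sequences differ at 11 of 25 positions.
p = 11/25 = 0.440.

0.440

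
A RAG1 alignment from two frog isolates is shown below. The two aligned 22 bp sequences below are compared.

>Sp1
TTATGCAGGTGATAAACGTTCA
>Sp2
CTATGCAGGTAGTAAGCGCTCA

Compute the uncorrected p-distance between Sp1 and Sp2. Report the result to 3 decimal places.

The sequences differ at 5 of 22 positions (sites 1, 11, 12, 16, 19).
p = 5/22 = 0.227272… ≈ 0.227 (to 3 d.p.).

0.227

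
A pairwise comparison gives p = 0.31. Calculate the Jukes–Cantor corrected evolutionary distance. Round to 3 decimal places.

0.400

d = −(3/4) ln(1 − 4p/3) = −0.75 ln(1 − 0.413333) = −0.75 ln(0.586667)
  = −0.75 × (-0.533298) = 0.399974 substitutions/site.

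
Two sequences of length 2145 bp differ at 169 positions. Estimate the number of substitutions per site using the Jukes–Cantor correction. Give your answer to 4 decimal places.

0.0832

p = 169/2145 ≈ 0.078788.
d = −(3/4) ln(1 − 4p/3) = −0.75 ln(1 − 0.105051) = −0.75 ln(0.894949)
  = −0.75 × (-0.110989) = 0.083242 substitutions/site.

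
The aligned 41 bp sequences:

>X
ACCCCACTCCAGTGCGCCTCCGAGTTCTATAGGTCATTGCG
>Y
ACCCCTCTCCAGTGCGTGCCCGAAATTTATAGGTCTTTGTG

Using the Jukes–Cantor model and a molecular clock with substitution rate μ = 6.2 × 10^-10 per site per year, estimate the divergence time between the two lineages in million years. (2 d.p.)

209.44

The sequences differ at 9 of 41 sites (6, 17, 18, 19, 24, 25, 27, 36, 40), so p = 9/41 ≈ 0.219512.
d = −(3/4) ln(1 − 4p/3) = −0.75 ln(1 − 0.292683) = −0.75 ln(0.707317)
  = −0.75 × (-0.346276) = 0.259707 substitutions/site.
Under a molecular clock d = 2μt, so t = d/(2μ) = 0.259707 / (2 × 6.2 × 10^-10) = 209.44 million years.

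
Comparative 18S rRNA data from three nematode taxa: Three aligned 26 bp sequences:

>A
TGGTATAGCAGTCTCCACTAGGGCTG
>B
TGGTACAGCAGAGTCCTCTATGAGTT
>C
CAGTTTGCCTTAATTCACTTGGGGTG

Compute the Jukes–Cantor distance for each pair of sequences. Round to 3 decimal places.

A–B: 8/26 sites differ → p ≈ 0.307692, d = −0.75 ln(1 − 0.410256) = 0.396050 ≈ 0.396.
A–C: 12/26 sites differ → p ≈ 0.461538, d = −0.75 ln(1 − 0.615384) = 0.716632 ≈ 0.717.
B–C: 15/26 sites differ → p ≈ 0.576923, d = −0.75 ln(1 − 0.769231) = 1.099754 ≈ 1.100.

d(A,B) = 0.396, d(A,C) = 0.717, d(B,C) = 1.100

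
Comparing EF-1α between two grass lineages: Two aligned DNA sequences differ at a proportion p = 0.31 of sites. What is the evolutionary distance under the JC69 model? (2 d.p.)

0.40

d = −(3/4) ln(1 − 4p/3) = −0.75 ln(1 − 0.413333) = −0.75 ln(0.586667)
  = −0.75 × (-0.533298) = 0.399974 substitutions/site.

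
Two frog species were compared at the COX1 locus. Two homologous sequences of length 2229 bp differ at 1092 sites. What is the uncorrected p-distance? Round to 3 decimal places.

p = 1092/2229 = 0.489905… ≈ 0.490 (to 3 d.p.).

0.490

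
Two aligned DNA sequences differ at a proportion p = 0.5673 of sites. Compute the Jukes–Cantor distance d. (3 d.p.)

1.059

d = −(3/4) ln(1 − 4p/3) = −0.75 ln(1 − 0.7564) = −0.75 ln(0.2436)
  = −0.75 × (-1.412228) = 1.059171 substitutions/site.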